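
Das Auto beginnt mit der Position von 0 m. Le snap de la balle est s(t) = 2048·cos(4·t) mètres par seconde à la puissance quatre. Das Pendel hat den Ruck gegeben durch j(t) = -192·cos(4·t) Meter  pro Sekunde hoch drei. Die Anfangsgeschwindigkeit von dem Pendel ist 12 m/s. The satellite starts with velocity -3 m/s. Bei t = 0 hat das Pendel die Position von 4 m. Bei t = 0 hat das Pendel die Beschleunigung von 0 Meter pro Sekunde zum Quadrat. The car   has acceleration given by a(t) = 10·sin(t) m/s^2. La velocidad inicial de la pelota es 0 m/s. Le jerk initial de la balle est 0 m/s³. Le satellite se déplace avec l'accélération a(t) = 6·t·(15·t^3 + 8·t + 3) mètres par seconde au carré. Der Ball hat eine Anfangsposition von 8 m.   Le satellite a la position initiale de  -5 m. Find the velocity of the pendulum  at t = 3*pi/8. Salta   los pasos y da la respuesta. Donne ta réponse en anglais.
The answer is 0.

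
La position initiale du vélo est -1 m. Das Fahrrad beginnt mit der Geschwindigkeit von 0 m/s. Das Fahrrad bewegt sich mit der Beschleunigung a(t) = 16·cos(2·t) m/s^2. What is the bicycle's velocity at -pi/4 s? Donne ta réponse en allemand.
Ausgehend von der Beschleunigung a(t) = 16·cos(2·t), nehmen wir 1 Stammfunktion. Durch Integration von der Beschleunigung und Verwendung der Anfangsbedingung v(0) = 0, erhalten wir v(t) = 8·sin(2·t). Mit v(t) = 8·sin(2·t) und Einsetzen von t = -pi/4, finden wir v = -8.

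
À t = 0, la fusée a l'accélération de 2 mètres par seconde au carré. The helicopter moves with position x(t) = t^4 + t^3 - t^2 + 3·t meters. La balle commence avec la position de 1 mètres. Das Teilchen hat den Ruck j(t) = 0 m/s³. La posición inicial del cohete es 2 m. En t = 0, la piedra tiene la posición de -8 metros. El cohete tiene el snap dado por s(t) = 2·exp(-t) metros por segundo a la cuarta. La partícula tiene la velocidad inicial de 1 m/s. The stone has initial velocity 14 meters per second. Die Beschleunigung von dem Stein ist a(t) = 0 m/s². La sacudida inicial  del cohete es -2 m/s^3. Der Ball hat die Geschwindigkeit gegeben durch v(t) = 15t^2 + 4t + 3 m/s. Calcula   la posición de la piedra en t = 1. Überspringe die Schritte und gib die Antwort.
La respuesta es 6.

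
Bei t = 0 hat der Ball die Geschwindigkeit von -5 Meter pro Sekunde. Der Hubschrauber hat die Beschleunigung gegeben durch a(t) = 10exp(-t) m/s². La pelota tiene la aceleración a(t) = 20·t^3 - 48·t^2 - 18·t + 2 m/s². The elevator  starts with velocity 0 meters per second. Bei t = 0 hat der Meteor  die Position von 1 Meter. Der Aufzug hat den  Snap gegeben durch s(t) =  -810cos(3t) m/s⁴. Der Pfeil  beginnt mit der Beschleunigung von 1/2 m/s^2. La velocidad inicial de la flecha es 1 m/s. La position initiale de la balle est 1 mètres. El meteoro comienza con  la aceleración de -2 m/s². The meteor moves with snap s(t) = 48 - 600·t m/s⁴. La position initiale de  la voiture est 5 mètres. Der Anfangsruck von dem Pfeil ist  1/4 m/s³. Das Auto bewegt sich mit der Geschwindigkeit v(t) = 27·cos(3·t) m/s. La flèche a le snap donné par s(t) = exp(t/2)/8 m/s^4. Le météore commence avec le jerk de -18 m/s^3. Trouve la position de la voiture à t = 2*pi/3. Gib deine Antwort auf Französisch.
Nous devons intégrer notre équation de la vitesse v(t) = 27·cos(3·t) 1 fois. En intégrant la vitesse et en utilisant la condition initiale x(0) = 5, nous obtenons x(t) = 9·sin(3·t) + 5. En utilisant x(t) = 9·sin(3·t) + 5 et en substituant t = 2*pi/3, nous trouvons x = 5.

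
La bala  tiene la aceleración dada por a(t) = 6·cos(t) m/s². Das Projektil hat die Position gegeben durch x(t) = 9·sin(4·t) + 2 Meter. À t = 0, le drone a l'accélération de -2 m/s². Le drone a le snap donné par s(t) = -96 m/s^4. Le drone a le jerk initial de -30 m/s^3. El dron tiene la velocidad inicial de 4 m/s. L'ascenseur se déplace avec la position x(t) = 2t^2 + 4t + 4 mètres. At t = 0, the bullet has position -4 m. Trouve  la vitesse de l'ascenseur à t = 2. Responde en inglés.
Starting from position x(t) = 2·t^2 + 4·t + 4, we take 1 derivative. Taking d/dt of x(t), we find v(t) = 4·t + 4. Using v(t) = 4·t + 4 and substituting t = 2, we find v = 12.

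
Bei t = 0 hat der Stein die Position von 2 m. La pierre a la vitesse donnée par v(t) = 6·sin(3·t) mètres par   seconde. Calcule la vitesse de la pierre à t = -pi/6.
De l'équation de la vitesse v(t) = 6·sin(3·t), nous substituons t = -pi/6 pour obtenir v = -6.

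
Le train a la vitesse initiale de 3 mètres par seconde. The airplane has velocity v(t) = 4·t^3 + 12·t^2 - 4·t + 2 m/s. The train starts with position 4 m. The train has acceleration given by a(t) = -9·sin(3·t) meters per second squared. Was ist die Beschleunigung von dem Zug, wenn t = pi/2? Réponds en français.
De l'équation de l'accélération a(t) = -9·sin(3·t), nous substituons t = pi/2 pour obtenir a = 9.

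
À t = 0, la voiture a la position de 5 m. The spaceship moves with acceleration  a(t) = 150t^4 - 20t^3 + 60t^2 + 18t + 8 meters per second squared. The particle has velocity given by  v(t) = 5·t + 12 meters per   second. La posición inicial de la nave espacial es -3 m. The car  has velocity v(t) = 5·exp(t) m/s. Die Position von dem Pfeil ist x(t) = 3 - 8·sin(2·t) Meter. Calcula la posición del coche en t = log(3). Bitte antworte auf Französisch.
Nous devons intégrer notre équation de la vitesse v(t) = 5·exp(t) 1 fois. La primitive de la vitesse, avec x(0) = 5, donne la position: x(t) = 5·exp(t). De l'équation de la position x(t) = 5·exp(t), nous substituons t = log(3) pour obtenir x = 15.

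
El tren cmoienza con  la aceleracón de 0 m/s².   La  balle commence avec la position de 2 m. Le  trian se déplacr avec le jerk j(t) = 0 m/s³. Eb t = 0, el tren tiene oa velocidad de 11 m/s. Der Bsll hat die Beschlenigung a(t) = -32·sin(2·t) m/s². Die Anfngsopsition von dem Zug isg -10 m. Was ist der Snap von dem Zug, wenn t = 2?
Wir müssen unsere Gleichung für den Ruck j(t) = 0 1-mal ableiten. Durch Ableiten von dem Ruck erhalten wir den Snap: s(t) = 0. Wir haben den Snap s(t) = 0. Durch Einsetzen von t = 2: s(2) = 0.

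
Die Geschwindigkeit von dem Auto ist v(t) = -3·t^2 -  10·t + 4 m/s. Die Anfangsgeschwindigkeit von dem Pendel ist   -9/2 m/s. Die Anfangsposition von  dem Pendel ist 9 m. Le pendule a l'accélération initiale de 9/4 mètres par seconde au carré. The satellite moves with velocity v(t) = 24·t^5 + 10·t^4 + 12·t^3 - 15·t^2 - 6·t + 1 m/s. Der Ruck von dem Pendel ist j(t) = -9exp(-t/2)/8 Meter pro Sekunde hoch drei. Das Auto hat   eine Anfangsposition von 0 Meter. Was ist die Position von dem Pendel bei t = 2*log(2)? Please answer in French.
Nous devons trouver l'intégrale de notre équation du jerk j(t) = -9·exp(-t/2)/8 3 fois. En prenant ∫j(t)dt et en appliquant a(0) = 9/4, nous trouvons a(t) = 9·exp(-t/2)/4. La primitive de l'accélération est la vitesse. En utilisant v(0) = -9/2, nous obtenons v(t) = -9·exp(-t/2)/2. En prenant ∫v(t)dt et en appliquant x(0) = 9, nous trouvons x(t) = 9·exp(-t/2). En utilisant x(t) = 9·exp(-t/2) et en substituant t = 2*log(2), nous trouvons x = 9/2.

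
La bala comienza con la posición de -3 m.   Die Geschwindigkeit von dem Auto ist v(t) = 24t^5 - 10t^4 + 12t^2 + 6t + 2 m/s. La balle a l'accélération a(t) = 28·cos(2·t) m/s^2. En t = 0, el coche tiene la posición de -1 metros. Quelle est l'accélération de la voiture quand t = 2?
Pour résoudre ceci, nous devons prendre 1 dérivée de notre équation de la vitesse v(t) = 24·t^5 - 10·t^4 + 12·t^2 + 6·t + 2. En prenant d/dt de v(t), nous trouvons a(t) = 120·t^4 - 40·t^3 + 24·t + 6. Nous avons l'accélération a(t) = 120·t^4 - 40·t^3 + 24·t + 6. En substituant t = 2: a(2) = 1654.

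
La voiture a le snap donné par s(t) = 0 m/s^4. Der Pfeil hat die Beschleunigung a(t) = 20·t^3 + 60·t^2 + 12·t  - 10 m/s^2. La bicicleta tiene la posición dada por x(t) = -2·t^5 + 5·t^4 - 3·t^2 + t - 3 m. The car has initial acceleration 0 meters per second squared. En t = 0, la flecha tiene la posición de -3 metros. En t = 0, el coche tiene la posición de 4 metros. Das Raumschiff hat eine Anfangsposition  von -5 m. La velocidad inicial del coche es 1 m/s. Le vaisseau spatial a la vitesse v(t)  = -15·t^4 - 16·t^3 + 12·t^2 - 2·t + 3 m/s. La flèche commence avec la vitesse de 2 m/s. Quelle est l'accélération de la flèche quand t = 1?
En utilisant a(t) = 20·t^3 + 60·t^2 + 12·t - 10 et en substituant t = 1, nous trouvons a = 82.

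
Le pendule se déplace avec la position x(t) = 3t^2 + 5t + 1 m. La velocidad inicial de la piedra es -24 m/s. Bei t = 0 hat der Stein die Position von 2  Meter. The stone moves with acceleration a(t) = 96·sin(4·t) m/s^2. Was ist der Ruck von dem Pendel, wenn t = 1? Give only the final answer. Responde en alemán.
Die Antwort ist 0.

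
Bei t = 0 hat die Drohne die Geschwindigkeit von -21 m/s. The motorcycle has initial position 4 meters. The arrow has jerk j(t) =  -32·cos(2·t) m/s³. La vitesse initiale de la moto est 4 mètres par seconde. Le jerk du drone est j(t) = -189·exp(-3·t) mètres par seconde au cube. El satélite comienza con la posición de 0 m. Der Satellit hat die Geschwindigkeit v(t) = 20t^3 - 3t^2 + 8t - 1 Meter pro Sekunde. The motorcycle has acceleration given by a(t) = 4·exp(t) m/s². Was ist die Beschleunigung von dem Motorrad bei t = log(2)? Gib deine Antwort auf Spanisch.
Tenemos la aceleración a(t) = 4·exp(t). Sustituyendo t = log(2): a(log(2)) = 8.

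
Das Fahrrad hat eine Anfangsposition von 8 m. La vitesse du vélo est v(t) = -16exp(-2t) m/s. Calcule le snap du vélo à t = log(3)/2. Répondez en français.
Nous devons dériver notre équation de la vitesse v(t) = -16·exp(-2·t) 3 fois. La dérivée de la vitesse donne l'accélération: a(t) = 32·exp(-2·t). En prenant d/dt de a(t), nous trouvons j(t) = -64·exp(-2·t). En dérivant le jerk, nous obtenons le snap: s(t) = 128·exp(-2·t). De l'équation du snap s(t) = 128·exp(-2·t), nous substituons t = log(3)/2 pour obtenir s = 128/3.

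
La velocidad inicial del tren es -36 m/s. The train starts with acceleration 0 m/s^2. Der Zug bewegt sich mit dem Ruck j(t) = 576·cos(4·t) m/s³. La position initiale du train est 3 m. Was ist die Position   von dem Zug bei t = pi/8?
Wir müssen unsere Gleichung für den Ruck j(t) = 576·cos(4·t) 3-mal integrieren. Das Integral von dem Ruck, mit a(0) = 0, ergibt die Beschleunigung: a(t) = 144·sin(4·t). Mit ∫a(t)dt und Anwendung von v(0) = -36, finden wir v(t) = -36·cos(4·t). Die Stammfunktion von der Geschwindigkeit ist die Position. Mit x(0) = 3 erhalten wir x(t) = 3 - 9·sin(4·t). Wir haben die Position x(t) = 3 - 9·sin(4·t). Durch Einsetzen von t = pi/8: x(pi/8) = -6.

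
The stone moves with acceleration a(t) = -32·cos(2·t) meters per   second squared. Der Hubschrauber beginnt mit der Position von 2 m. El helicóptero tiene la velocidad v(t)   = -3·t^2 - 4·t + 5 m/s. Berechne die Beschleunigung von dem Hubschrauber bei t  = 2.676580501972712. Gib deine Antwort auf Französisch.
Pour résoudre ceci, nous devons prendre 1 dérivée de notre équation de la vitesse v(t) = -3·t^2 - 4·t + 5. En prenant d/dt de v(t), nous trouvons a(t) = -6·t - 4. Nous avons l'accélération a(t) = -6·t - 4. En substituant t = 2.676580501972712: a(2.676580501972712) = -20.0594830118363.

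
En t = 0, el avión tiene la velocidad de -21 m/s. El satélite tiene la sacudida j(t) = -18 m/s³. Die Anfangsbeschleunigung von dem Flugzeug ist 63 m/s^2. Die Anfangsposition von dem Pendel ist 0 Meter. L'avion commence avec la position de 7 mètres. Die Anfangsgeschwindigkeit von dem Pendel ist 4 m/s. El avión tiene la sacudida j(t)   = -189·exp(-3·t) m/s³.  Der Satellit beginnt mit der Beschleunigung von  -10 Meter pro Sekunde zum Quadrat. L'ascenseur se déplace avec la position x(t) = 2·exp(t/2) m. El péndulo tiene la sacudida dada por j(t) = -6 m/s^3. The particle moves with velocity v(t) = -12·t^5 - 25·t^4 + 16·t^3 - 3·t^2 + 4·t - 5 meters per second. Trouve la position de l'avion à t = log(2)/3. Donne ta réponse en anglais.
Starting from jerk j(t) = -189·exp(-3·t), we take 3 antiderivatives. The antiderivative of jerk is acceleration. Using a(0) = 63, we get a(t) = 63·exp(-3·t). The integral of acceleration is velocity. Using v(0) = -21, we get v(t) = -21·exp(-3·t). Finding the antiderivative of v(t) and using x(0) = 7: x(t) = 7·exp(-3·t). From the given position equation x(t) = 7·exp(-3·t), we substitute t = log(2)/3 to get x = 7/2.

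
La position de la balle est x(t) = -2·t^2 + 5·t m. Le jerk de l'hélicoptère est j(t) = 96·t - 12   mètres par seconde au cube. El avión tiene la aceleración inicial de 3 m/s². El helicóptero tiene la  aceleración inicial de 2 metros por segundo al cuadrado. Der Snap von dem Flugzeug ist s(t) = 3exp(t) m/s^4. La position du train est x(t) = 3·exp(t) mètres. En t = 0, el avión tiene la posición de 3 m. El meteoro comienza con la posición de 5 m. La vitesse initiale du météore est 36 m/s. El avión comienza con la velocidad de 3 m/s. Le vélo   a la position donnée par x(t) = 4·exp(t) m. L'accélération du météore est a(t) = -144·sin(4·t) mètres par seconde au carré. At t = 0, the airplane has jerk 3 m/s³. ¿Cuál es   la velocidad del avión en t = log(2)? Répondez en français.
Pour résoudre ceci, nous devons prendre 3 primitives de notre équation du snap s(t) = 3·exp(t). La primitive du snap est le jerk. En utilisant j(0) = 3, nous obtenons j(t) = 3·exp(t). L'intégrale du jerk, avec a(0) = 3, donne l'accélération: a(t) = 3·exp(t). En intégrant l'accélération et en utilisant la condition initiale v(0) = 3, nous obtenons v(t) = 3·exp(t). Nous avons la vitesse v(t) = 3·exp(t). En substituant t = log(2): v(log(2)) = 6.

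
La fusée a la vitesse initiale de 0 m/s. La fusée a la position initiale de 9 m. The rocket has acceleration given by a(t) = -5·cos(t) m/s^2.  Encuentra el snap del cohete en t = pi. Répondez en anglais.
To solve this, we need to take 2 derivatives of our acceleration equation a(t) = -5·cos(t). Taking d/dt of a(t), we find j(t) = 5·sin(t). Differentiating jerk, we get snap: s(t) = 5·cos(t). We have snap s(t) = 5·cos(t). Substituting t = pi: s(pi) = -5.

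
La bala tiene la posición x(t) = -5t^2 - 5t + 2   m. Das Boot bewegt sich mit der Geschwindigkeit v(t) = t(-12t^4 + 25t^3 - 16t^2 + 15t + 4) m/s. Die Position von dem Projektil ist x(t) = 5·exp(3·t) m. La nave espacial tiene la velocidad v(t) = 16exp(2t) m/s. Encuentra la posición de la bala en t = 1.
Tenemos la posición x(t) = -5·t^2 - 5·t + 2. Sustituyendo t = 1: x(1) = -8.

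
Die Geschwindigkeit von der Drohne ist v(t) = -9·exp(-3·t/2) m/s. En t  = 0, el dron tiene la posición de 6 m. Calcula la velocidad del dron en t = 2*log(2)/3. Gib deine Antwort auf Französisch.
Nous avons la vitesse v(t) = -9·exp(-3·t/2). En substituant t = 2*log(2)/3: v(2*log(2)/3) = -9/2.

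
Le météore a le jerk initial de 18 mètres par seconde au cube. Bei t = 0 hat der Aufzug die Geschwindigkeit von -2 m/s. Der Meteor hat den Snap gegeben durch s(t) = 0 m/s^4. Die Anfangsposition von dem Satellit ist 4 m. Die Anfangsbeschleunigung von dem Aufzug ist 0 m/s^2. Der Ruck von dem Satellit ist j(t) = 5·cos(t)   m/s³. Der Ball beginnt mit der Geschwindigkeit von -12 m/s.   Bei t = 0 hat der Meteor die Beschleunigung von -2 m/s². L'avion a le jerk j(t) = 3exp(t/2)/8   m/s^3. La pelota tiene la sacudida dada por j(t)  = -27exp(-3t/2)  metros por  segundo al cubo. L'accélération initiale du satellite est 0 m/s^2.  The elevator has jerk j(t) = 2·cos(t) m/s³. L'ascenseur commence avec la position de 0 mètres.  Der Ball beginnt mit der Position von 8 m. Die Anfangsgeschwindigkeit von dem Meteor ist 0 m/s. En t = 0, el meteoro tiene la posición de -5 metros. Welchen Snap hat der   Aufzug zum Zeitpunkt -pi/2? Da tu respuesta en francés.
Pour résoudre ceci, nous devons prendre 1 dérivée de notre équation du jerk j(t) = 2·cos(t). En dérivant le jerk, nous obtenons le snap: s(t) = -2·sin(t). En utilisant s(t) = -2·sin(t) et en substituant t = -pi/2, nous trouvons s = 2.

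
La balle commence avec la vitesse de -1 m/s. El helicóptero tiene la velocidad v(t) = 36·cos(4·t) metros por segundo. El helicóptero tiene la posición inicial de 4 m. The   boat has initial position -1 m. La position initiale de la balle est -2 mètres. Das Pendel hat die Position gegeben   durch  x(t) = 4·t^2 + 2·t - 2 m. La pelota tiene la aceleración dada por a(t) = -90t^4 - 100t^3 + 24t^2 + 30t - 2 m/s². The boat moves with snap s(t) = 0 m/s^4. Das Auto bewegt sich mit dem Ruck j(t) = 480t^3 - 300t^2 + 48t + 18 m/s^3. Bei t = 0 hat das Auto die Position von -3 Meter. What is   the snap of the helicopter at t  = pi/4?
We must differentiate our velocity equation v(t) = 36·cos(4·t) 3 times. Differentiating velocity, we get acceleration: a(t) = -144·sin(4·t). Taking d/dt of a(t), we find j(t) = -576·cos(4·t). Differentiating jerk, we get snap: s(t) = 2304·sin(4·t). Using s(t) = 2304·sin(4·t) and substituting t = pi/4, we find s = 0.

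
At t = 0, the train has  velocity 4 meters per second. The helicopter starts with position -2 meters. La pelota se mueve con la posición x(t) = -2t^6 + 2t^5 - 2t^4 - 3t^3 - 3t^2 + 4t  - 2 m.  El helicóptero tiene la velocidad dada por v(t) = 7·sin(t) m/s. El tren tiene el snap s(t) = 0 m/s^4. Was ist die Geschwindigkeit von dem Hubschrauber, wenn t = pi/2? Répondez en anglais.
Using v(t) = 7·sin(t) and substituting t = pi/2, we find v = 7.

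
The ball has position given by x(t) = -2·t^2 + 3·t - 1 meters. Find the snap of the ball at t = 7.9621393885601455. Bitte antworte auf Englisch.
We must differentiate our position equation x(t) = -2·t^2 + 3·t - 1 4 times. Differentiating position, we get velocity: v(t) = 3 - 4·t. Differentiating velocity, we get acceleration: a(t) = -4. Taking d/dt of a(t), we find j(t) = 0. Taking d/dt of j(t), we find s(t) = 0. We have snap s(t) = 0. Substituting t = 7.9621393885601455: s(7.9621393885601455) = 0.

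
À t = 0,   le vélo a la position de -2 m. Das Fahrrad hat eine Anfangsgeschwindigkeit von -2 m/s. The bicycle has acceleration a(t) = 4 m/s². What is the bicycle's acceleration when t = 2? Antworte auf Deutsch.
Wir haben die Beschleunigung a(t) = 4. Durch Einsetzen von t = 2: a(2) = 4.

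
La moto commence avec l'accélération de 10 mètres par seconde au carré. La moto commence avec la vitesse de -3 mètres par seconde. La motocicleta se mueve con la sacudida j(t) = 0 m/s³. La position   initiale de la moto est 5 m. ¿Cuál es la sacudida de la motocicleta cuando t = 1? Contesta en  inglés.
From the given jerk equation j(t) = 0, we substitute t = 1 to get j = 0.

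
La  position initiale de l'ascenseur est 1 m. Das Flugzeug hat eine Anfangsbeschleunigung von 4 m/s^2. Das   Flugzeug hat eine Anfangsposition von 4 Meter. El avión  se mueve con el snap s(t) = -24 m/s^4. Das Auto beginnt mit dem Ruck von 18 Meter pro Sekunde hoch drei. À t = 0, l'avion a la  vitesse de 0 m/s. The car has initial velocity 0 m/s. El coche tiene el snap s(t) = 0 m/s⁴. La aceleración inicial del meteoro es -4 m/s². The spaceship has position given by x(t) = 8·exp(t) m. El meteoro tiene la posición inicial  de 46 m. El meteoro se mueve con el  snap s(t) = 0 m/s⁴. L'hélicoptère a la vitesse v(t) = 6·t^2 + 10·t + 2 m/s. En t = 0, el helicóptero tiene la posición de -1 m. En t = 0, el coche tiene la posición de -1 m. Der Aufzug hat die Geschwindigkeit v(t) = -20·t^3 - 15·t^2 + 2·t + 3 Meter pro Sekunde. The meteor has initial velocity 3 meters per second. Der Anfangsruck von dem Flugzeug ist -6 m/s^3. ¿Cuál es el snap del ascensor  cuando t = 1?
Partiendo de la velocidad v(t) = -20·t^3 - 15·t^2 + 2·t + 3, tomamos 3 derivadas. Derivando la velocidad, obtenemos la aceleración: a(t) = -60·t^2 - 30·t + 2. Derivando la aceleración, obtenemos la sacudida: j(t) = -120·t - 30. La derivada de la sacudida da el snap: s(t) = -120. Tenemos el snap s(t) = -120. Sustituyendo t = 1: s(1) = -120.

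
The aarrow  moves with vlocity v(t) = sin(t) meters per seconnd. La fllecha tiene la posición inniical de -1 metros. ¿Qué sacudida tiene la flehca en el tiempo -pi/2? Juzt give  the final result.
La respuesta es 1.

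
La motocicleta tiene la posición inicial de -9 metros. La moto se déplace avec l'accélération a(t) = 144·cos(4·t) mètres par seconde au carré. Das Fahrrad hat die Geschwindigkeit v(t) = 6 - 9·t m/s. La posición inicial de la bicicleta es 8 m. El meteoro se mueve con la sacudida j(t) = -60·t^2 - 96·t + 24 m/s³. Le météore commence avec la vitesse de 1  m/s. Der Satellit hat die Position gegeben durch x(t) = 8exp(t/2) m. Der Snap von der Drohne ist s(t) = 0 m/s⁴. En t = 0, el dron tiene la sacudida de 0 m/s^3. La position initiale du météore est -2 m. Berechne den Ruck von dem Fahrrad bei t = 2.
Ausgehend von der Geschwindigkeit v(t) = 6 - 9·t, nehmen wir 2 Ableitungen. Mit d/dt von v(t) finden wir a(t) = -9. Die Ableitung von der Beschleunigung ergibt den Ruck: j(t) = 0. Wir haben den Ruck j(t) = 0. Durch Einsetzen von t = 2: j(2) = 0.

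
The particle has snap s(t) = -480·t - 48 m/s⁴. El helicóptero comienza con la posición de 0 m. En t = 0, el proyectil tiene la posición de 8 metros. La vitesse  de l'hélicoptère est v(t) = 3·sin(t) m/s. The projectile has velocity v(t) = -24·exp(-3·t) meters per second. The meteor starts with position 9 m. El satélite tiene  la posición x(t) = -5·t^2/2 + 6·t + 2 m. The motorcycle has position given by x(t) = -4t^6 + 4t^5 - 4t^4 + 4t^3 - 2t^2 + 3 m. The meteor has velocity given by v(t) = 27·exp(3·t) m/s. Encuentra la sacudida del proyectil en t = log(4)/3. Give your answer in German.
Um dies zu lösen, müssen wir 2 Ableitungen unserer Gleichung für die Geschwindigkeit v(t) = -24·exp(-3·t) nehmen. Die Ableitung von der Geschwindigkeit ergibt die Beschleunigung: a(t) = 72·exp(-3·t). Durch Ableiten von der Beschleunigung erhalten wir den Ruck: j(t) = -216·exp(-3·t). Aus der Gleichung für den Ruck j(t) = -216·exp(-3·t), setzen wir t = log(4)/3 ein und erhalten j = -54.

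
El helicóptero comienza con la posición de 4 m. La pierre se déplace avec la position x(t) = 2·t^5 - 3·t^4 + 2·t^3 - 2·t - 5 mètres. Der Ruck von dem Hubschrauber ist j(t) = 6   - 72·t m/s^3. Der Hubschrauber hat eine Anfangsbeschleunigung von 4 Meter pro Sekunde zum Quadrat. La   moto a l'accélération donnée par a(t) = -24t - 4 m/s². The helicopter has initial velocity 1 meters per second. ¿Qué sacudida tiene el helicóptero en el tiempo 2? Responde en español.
De la ecuación de la sacudida j(t) = 6 - 72·t, sustituimos t = 2 para obtener j = -138.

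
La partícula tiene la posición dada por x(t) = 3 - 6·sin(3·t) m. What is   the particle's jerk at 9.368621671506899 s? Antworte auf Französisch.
En partant de la position x(t) = 3 - 6·sin(3·t), nous prenons 3 dérivées. La dérivée de la position donne la vitesse: v(t) = -18·cos(3·t). La dérivée de la vitesse donne l'accélération: a(t) = 54·sin(3·t). En prenant d/dt de a(t), nous trouvons j(t) = 162·cos(3·t). En utilisant j(t) = 162·cos(3·t) et en substituant t = 9.368621671506899, nous trouvons j = -159.706509634917.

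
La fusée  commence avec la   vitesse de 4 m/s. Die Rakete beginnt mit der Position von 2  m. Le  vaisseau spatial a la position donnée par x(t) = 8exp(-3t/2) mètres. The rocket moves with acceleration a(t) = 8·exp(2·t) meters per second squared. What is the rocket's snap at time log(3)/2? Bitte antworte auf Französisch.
En partant de l'accélération a(t) = 8·exp(2·t), nous prenons 2 dérivées. En prenant d/dt de a(t), nous trouvons j(t) = 16·exp(2·t). La dérivée du jerk donne le snap: s(t) = 32·exp(2·t). De l'équation du snap s(t) = 32·exp(2·t), nous substituons t = log(3)/2 pour obtenir s = 96.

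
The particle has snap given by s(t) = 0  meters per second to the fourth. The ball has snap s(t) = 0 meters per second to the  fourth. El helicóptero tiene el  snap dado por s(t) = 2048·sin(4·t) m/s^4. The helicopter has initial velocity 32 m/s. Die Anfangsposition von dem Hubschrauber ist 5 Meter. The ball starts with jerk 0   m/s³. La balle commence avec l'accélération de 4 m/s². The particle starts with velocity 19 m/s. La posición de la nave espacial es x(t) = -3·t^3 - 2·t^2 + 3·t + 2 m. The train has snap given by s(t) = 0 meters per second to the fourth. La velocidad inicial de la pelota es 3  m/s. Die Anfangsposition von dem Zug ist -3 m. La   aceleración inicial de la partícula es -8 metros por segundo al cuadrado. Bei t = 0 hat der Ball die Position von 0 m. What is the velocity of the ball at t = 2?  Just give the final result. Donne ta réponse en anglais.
v(2) = 11.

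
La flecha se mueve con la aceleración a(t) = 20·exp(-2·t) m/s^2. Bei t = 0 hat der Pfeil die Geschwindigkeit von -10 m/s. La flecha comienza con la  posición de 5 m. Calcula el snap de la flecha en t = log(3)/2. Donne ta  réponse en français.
Nous devons dériver notre équation de l'accélération a(t) = 20·exp(-2·t) 2 fois. La dérivée de l'accélération donne le jerk: j(t) = -40·exp(-2·t). En prenant d/dt de j(t), nous trouvons s(t) = 80·exp(-2·t). En utilisant s(t) = 80·exp(-2·t) et en substituant t = log(3)/2, nous trouvons s = 80/3.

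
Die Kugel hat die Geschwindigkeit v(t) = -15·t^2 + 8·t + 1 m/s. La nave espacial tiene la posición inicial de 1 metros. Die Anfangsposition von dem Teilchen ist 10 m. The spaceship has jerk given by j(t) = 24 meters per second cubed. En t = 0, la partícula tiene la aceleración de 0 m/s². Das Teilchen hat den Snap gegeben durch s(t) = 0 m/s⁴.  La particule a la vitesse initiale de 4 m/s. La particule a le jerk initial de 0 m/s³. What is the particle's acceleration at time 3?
Starting from snap s(t) = 0, we take 2 integrals. Integrating snap and using the initial condition j(0) = 0, we get j(t) = 0. Integrating jerk and using the initial condition a(0) = 0, we get a(t) = 0. We have acceleration a(t) = 0. Substituting t = 3: a(3) = 0.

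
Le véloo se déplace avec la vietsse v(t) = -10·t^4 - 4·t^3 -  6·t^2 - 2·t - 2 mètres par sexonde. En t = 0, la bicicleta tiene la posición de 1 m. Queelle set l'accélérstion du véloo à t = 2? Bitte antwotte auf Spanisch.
Debemos derivar nuestra ecuación de la velocidad v(t) = -10·t^4 - 4·t^3 - 6·t^2 - 2·t - 2 1 vez. Tomando d/dt de v(t), encontramos a(t) = -40·t^3 - 12·t^2 - 12·t - 2. De la ecuación de la aceleración a(t) = -40·t^3 - 12·t^2 - 12·t - 2, sustituimos t = 2 para obtener a = -394.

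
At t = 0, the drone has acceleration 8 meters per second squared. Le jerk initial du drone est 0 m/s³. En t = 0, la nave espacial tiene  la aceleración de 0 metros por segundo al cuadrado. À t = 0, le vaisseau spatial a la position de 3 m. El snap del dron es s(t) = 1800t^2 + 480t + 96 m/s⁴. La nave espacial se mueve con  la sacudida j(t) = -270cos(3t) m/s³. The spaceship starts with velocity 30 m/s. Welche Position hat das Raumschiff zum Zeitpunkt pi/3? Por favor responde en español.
Para resolver esto, necesitamos tomar 3 integrales de nuestra ecuación de la sacudida j(t) = -270·cos(3·t). Tomando ∫j(t)dt y aplicando a(0) = 0, encontramos a(t) = -90·sin(3·t). La antiderivada de la aceleración, con v(0) = 30, da la velocidad: v(t) = 30·cos(3·t). La antiderivada de la velocidad, con x(0) = 3, da la posición: x(t) = 10·sin(3·t) + 3. De la ecuación de la posición x(t) = 10·sin(3·t) + 3, sustituimos t = pi/3 para obtener x = 3.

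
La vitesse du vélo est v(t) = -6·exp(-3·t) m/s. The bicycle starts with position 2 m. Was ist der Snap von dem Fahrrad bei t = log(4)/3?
Um dies zu lösen, müssen wir 3 Ableitungen unserer Gleichung für die Geschwindigkeit v(t) = -6·exp(-3·t) nehmen. Durch Ableiten von der Geschwindigkeit erhalten wir die Beschleunigung: a(t) = 18·exp(-3·t). Die Ableitung von der Beschleunigung ergibt den Ruck: j(t) = -54·exp(-3·t). Mit d/dt von j(t) finden wir s(t) = 162·exp(-3·t). Mit s(t) = 162·exp(-3·t) und Einsetzen von t = log(4)/3, finden wir s = 81/2.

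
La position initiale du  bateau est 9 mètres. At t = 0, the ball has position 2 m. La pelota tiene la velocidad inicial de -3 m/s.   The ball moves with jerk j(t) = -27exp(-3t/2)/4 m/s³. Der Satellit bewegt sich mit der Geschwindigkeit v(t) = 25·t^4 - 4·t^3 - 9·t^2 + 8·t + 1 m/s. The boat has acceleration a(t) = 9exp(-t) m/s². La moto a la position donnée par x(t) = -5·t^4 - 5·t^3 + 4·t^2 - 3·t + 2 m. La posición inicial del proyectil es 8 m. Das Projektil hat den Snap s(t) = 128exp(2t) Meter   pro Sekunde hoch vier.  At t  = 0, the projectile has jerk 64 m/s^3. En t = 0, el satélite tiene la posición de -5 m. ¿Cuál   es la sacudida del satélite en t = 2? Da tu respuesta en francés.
En partant de la vitesse v(t) = 25·t^4 - 4·t^3 - 9·t^2 + 8·t + 1, nous prenons 2 dérivées. En prenant d/dt de v(t), nous trouvons a(t) = 100·t^3 - 12·t^2 - 18·t + 8. En dérivant l'accélération, nous obtenons le jerk: j(t) = 300·t^2 - 24·t - 18. Nous avons le jerk j(t) = 300·t^2 - 24·t - 18. En substituant t = 2: j(2) = 1134.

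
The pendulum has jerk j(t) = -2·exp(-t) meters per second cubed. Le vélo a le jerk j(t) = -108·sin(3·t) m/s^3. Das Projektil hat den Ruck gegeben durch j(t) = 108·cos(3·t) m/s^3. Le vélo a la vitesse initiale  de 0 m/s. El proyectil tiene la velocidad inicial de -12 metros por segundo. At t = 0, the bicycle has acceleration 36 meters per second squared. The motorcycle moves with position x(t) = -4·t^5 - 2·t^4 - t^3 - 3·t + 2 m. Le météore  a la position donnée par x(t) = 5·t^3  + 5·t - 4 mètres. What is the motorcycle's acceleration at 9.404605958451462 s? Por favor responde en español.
Partiendo de la posición x(t) = -4·t^5 - 2·t^4 - t^3 - 3·t + 2, tomamos 2 derivadas. Tomando d/dt de x(t), encontramos v(t) = -20·t^4 - 8·t^3 - 3·t^2 - 3. Derivando la velocidad, obtenemos la aceleración: a(t) = -80·t^3 - 24·t^2 - 6·t. Tenemos la aceleración a(t) = -80·t^3 - 24·t^2 - 6·t. Sustituyendo t = 9.404605958451462: a(9.404605958451462) = -68723.5900191917.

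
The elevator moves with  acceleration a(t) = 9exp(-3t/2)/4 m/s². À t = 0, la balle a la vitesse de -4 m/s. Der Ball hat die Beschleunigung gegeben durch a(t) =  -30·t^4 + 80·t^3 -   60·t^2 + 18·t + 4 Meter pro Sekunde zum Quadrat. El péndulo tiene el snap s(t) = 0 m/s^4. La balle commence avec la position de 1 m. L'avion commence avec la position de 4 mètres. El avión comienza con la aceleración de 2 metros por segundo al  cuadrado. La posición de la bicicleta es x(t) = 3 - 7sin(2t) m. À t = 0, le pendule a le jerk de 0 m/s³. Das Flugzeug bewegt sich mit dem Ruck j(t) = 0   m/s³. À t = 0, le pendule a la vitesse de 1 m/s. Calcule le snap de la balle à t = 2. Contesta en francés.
En partant de l'accélération a(t) = -30·t^4 + 80·t^3 - 60·t^2 + 18·t + 4, nous prenons 2 dérivées. La dérivée de l'accélération donne le jerk: j(t) = -120·t^3 + 240·t^2 - 120·t + 18. En dérivant le jerk, nous obtenons le snap: s(t) = -360·t^2 + 480·t - 120. De l'équation du snap s(t) = -360·t^2 + 480·t - 120, nous substituons t = 2 pour obtenir s = -600.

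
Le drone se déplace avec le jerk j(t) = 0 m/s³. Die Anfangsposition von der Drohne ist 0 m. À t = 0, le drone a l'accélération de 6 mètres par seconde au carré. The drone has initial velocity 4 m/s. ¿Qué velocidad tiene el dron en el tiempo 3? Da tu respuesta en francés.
Nous devons trouver la primitive de notre équation du jerk j(t) = 0 2 fois. L'intégrale du jerk est l'accélération. En utilisant a(0) = 6, nous obtenons a(t) = 6. En intégrant l'accélération et en utilisant la condition initiale v(0) = 4, nous obtenons v(t) = 6·t + 4. Nous avons la vitesse v(t) = 6·t + 4. En substituant t = 3: v(3) = 22.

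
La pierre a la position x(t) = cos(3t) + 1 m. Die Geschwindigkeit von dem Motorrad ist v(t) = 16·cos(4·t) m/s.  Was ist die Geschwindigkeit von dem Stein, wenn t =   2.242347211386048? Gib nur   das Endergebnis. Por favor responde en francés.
La vitesse à t = 2.242347211386048 est v = -1.28827592262669.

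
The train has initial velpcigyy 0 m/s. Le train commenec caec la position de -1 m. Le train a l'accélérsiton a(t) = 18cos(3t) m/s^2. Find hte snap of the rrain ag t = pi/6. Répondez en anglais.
To solve this, we need to take 2 derivatives of our acceleration equation a(t) = 18·cos(3·t). Differentiating acceleration, we get jerk: j(t) = -54·sin(3·t). Differentiating jerk, we get snap: s(t) = -162·cos(3·t). From the given snap equation s(t) = -162·cos(3·t), we substitute t = pi/6 to get s = 0.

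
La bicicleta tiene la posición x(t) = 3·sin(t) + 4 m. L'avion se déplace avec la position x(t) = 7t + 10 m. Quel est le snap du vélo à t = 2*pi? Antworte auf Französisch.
En partant de la position x(t) = 3·sin(t) + 4, nous prenons 4 dérivées. La dérivée de la position donne la vitesse: v(t) = 3·cos(t). En prenant d/dt de v(t), nous trouvons a(t) = -3·sin(t). En prenant d/dt de a(t), nous trouvons j(t) = -3·cos(t). La dérivée du jerk donne le snap: s(t) = 3·sin(t). Nous avons le snap s(t) = 3·sin(t). En substituant t = 2*pi: s(2*pi) = 0.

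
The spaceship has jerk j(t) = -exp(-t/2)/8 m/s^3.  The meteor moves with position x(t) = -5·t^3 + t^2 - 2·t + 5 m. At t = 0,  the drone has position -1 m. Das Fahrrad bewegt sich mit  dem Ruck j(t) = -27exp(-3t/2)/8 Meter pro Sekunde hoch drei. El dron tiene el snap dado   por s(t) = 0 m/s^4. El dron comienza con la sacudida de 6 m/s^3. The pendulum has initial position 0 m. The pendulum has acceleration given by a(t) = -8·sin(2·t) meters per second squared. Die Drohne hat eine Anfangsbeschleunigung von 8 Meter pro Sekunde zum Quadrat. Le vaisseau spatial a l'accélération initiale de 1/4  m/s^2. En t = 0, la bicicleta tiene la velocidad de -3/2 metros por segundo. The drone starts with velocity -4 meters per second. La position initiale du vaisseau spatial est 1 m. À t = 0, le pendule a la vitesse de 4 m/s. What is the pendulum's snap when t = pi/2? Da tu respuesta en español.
Partiendo de la aceleración a(t) = -8·sin(2·t), tomamos 2 derivadas. Tomando d/dt de a(t), encontramos j(t) = -16·cos(2·t). Tomando d/dt de j(t), encontramos s(t) = 32·sin(2·t). Tenemos el snap s(t) = 32·sin(2·t). Sustituyendo t = pi/2: s(pi/2) = 0.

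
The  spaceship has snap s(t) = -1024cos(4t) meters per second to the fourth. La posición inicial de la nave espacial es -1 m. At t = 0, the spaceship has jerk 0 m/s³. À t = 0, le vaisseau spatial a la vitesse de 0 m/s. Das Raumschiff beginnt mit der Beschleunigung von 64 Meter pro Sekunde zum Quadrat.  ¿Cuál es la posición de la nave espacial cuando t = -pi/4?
Partiendo del snap s(t) = -1024·cos(4·t), tomamos 4 integrales. La antiderivada del snap es la sacudida. Usando j(0) = 0, obtenemos j(t) = -256·sin(4·t). La integral de la sacudida, con a(0) = 64, da la aceleración: a(t) = 64·cos(4·t). La antiderivada de la aceleración es la velocidad. Usando v(0) = 0, obtenemos v(t) = 16·sin(4·t). La antiderivada de la velocidad, con x(0) = -1, da la posición: x(t) = 3 - 4·cos(4·t). De la ecuación de la posición x(t) = 3 - 4·cos(4·t), sustituimos t = -pi/4 para obtener x = 7.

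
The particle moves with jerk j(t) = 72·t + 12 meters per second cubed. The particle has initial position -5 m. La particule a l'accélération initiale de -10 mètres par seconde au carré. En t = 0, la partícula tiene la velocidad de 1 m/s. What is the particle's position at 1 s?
To solve this, we need to take 3 integrals of our jerk equation j(t) = 72·t + 12. The antiderivative of jerk is acceleration. Using a(0) = -10, we get a(t) = 36·t^2 + 12·t - 10. The integral of acceleration, with v(0) = 1, gives velocity: v(t) = 12·t^3 + 6·t^2 - 10·t + 1. Finding the integral of v(t) and using x(0) = -5: x(t) = 3·t^4 + 2·t^3 - 5·t^2 + t - 5. We have position x(t) = 3·t^4 + 2·t^3 - 5·t^2 + t - 5. Substituting t = 1: x(1) = -4.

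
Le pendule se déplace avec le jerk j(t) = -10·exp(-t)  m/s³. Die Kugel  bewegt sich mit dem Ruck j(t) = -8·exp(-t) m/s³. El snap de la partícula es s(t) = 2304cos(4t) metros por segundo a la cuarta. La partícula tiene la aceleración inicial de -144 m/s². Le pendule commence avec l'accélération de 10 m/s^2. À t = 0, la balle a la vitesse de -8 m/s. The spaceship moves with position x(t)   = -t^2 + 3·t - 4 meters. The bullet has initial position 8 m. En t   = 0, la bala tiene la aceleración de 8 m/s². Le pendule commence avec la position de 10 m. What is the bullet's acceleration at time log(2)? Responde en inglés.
We must find the antiderivative of our jerk equation j(t) = -8·exp(-t) 1 time. Taking ∫j(t)dt and applying a(0) = 8, we find a(t) = 8·exp(-t). We have acceleration a(t) = 8·exp(-t). Substituting t = log(2): a(log(2)) = 4.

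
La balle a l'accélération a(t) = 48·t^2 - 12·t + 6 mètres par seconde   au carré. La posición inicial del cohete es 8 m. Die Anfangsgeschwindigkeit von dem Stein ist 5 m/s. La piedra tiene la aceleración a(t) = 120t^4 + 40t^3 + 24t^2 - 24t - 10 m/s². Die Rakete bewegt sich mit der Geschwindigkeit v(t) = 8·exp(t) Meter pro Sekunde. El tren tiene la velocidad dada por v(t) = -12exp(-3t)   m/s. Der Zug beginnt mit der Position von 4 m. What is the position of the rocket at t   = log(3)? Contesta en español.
Para resolver esto, necesitamos tomar 1 antiderivada de nuestra ecuación de la velocidad v(t) = 8·exp(t). Integrando la velocidad y usando la condición inicial x(0) = 8, obtenemos x(t) = 8·exp(t). Tenemos la posición x(t) = 8·exp(t). Sustituyendo t = log(3): x(log(3)) = 24.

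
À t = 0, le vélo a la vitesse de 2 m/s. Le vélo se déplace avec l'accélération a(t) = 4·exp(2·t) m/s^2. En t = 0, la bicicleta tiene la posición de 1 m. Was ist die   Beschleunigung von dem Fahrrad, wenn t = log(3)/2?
Mit a(t) = 4·exp(2·t) und Einsetzen von t = log(3)/2, finden wir a = 12.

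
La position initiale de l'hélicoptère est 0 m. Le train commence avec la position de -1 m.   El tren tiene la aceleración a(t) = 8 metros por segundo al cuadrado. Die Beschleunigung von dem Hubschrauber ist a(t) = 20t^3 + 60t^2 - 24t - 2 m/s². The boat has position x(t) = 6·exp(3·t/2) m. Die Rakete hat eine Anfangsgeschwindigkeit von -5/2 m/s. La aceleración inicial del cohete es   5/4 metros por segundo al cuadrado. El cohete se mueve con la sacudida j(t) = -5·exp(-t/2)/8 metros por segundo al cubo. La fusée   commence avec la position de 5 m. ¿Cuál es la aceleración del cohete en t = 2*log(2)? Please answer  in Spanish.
Debemos encontrar la antiderivada de nuestra ecuación de la sacudida j(t) = -5·exp(-t/2)/8 1 vez. La integral de la sacudida, con a(0) = 5/4, da la aceleración: a(t) = 5·exp(-t/2)/4. Usando a(t) = 5·exp(-t/2)/4 y sustituyendo t = 2*log(2), encontramos a = 5/8.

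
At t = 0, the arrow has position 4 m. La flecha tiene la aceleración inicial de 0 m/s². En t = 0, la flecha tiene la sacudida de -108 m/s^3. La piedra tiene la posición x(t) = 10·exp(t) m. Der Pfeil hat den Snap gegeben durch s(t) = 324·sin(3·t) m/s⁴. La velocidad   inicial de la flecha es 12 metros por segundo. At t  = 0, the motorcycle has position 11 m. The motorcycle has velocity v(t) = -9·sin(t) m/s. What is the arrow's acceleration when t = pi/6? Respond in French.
Nous devons trouver la primitive de notre équation du snap s(t) = 324·sin(3·t) 2 fois. L'intégrale du snap est le jerk. En utilisant j(0) = -108, nous obtenons j(t) = -108·cos(3·t). La primitive du jerk est l'accélération. En utilisant a(0) = 0, nous obtenons a(t) = -36·sin(3·t). Nous avons l'accélération a(t) = -36·sin(3·t). En substituant t = pi/6: a(pi/6) = -36.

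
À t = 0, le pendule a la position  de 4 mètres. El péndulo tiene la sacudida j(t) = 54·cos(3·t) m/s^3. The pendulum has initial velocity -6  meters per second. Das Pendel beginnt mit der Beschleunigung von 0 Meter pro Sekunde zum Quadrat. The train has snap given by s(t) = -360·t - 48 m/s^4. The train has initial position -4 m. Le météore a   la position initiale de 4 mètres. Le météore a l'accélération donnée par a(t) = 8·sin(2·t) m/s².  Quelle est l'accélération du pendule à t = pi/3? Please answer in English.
Starting from jerk j(t) = 54·cos(3·t), we take 1 integral. Finding the antiderivative of j(t) and using a(0) = 0: a(t) = 18·sin(3·t). We have acceleration a(t) = 18·sin(3·t). Substituting t = pi/3: a(pi/3) = 0.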